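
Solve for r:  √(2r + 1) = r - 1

r = 4

Square both sides: 2r + 1 = (r - 1)².
Expand and rearrange: r² - 4r = 0.
Solving gives r = 4 or r = 0.
Check each candidate in the original equation:
  r = 4: √(9) = 3, while r - 1 = 3 — valid.
  r = 0: √(1) = 1, while r - 1 = -1 — extraneous.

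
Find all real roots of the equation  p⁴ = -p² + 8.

Let u = p². The equation becomes u² + u - 8 = 0.
By the quadratic formula, u = -1/2 + √(33)/2 or u = -√(33)/2 - 1/2.
p² = -1/2 + √(33)/2 gives p = ±√(-1/2 + √(33)/2) ≈ ±1.5402.
p² = -√(33)/2 - 1/2 < 0 has no real solution.

p = -1.5402 or p = 1.5402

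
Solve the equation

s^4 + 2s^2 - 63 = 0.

Let u = s^2. The equation becomes u^2 + 2u - 63 = 0.
Factor: (u + 9)(u - 7) = 0, so u = -9 or u = 7.
s^2 = -9 < 0 has no real solution.
s^2 = 7 gives s = +/-sqrt(7) ~= +/-2.6458.

s = -2.6458 or s = 2.6458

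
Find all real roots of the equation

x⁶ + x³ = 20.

x = -1.71 or x = 1.5874

Let u = x³. The equation becomes u² + u - 20 = 0.
Factor: (u - 4)(u + 5) = 0, so u = 4 or u = -5.
x³ = 4 gives x = ∛(4) ≈ 1.5874.
x³ = -5 gives x = -∛(5) ≈ -1.71.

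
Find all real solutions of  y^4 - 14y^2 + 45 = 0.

Let u = y^2. The equation becomes u^2 - 14u + 45 = 0.
Factor: (u - 9)(u - 5) = 0, so u = 9 or u = 5.
y^2 = 9 gives y = +/-3.
y^2 = 5 gives y = +/-sqrt(5) ~= +/-2.2361.

y = -3 or y = -2.2361 or y = 2.2361 or y = 3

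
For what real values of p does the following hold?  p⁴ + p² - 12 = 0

Let u = p². The equation becomes u² + u - 12 = 0.
Factor: (u + 4)(u - 3) = 0, so u = -4 or u = 3.
p² = -4 < 0 has no real solution.
p² = 3 gives p = ±√(3) ≈ ±1.7321.

p = -1.7321 or p = 1.7321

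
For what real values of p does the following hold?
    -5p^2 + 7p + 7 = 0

p = -0.6748 or p = 2.0748

Discriminant: (7)^2 - 4*(-5)*7 = 189.
Quadratic formula: p = (-7 +/- sqrt(189)) / (-10).
So p = 7/10 - 3*sqrt(21)/10 ~= -0.6748 or p = 7/10 + 3*sqrt(21)/10 ~= 2.0748.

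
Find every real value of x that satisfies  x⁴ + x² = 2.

Let u = x². The equation becomes u² + u - 2 = 0.
Factor: (u - 1)(u + 2) = 0, so u = 1 or u = -2.
x² = 1 gives x = ±1.
x² = -2 < 0 has no real solution.

x = -1 or x = 1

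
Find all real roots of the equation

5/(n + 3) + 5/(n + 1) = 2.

Multiply both sides by (n + 3)(n + 1):
5(n + 1) + 5(n + 3) = 2(n + 3)(n + 1).
Expand and collect terms: 2n² - 2n - 14 = 0.
By the quadratic formula, n = (2 ± √116) / 4, so n ≈ 3.1926 or n ≈ -2.1926.
Neither value makes a denominator zero (n ≠ -3, n ≠ -1), so both are valid.

n = -2.1926 or n = 3.1926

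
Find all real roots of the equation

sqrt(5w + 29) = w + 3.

Square both sides: 5w + 29 = (w + 3)^2.
Expand and rearrange: w^2 + w - 20 = 0.
Solving gives w = 4 or w = -5.
Check each candidate in the original equation:
  w = 4: sqrt(49) = 7, while w + 3 = 7 — valid.
  w = -5: sqrt(4) = 2, while w + 3 = -2 — extraneous.

w = 4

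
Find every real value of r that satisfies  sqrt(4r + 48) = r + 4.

Square both sides: 4r + 48 = (r + 4)^2.
Expand and rearrange: r^2 + 4r - 32 = 0.
Solving gives r = 4 or r = -8.
Check each candidate in the original equation:
  r = 4: sqrt(64) = 8, while r + 4 = 8 — valid.
  r = -8: sqrt(16) = 4, while r + 4 = -4 — extraneous.

r = 4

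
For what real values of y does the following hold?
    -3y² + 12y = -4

y = -0.3094 or y = 4.3094

Rearrange to standard form: -3y² + 12y + 4 = 0.
Discriminant: (12)² − 4·(-3)·4 = 192.
Quadratic formula: y = (-12 ± √192) / (-6).
So y = 2 - 4·√(3)/3 ≈ -0.3094 or y = 2 + 4·√(3)/3 ≈ 4.3094.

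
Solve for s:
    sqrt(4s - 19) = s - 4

Square both sides: 4s - 19 = (s - 4)^2.
Expand and rearrange: s^2 - 12s + 35 = 0.
Solving gives s = 7 or s = 5.
Check each candidate in the original equation:
  s = 7: sqrt(9) = 3, while s - 4 = 3 — valid.
  s = 5: sqrt(1) = 1, while s - 4 = 1 — valid.

s = 5 or s = 7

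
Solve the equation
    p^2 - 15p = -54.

Bring every term to one side: p^2 - 15p + 54 = 0.
Factor: (p - 9)(p - 6) = 0.
So p = 9 or p = 6.

p = 6 or p = 9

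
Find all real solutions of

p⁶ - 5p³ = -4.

Let u = p³. The equation becomes u² - 5u + 4 = 0.
Factor: (u - 4)(u - 1) = 0, so u = 4 or u = 1.
p³ = 4 gives p = ∛(4) ≈ 1.5874.
p³ = 1 gives p = 1.

p = 1 or p = 1.5874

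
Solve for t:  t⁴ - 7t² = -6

Let u = t². The equation becomes u² - 7u + 6 = 0.
Factor: (u - 1)(u - 6) = 0, so u = 1 or u = 6.
t² = 1 gives t = ±1.
t² = 6 gives t = ±√(6) ≈ ±2.4495.

t = -2.4495 or t = -1 or t = 1 or t = 2.4495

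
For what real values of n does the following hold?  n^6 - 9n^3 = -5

Let u = n^3. The equation becomes u^2 - 9u + 5 = 0.
By the quadratic formula, u = sqrt(61)/2 + 9/2 or u = 9/2 - sqrt(61)/2.
n^3 = sqrt(61)/2 + 9/2 gives n = (sqrt(61)/2 + 9/2)^(1/3) ~= 2.0332.
n^3 = 9/2 - sqrt(61)/2 gives n = (9/2 - sqrt(61)/2)^(1/3) ~= 0.841.

n = 0.841 or n = 2.0332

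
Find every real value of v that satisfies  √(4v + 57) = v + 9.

v = -2

Square both sides: 4v + 57 = (v + 9)².
Expand and rearrange: v² + 14v + 24 = 0.
Solving gives v = -2 or v = -12.
Check each candidate in the original equation:
  v = -2: √(49) = 7, while v + 9 = 7 — valid.
  v = -12: √(9) = 3, while v + 9 = -3 — extraneous.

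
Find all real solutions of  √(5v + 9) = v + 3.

Square both sides: 5v + 9 = (v + 3)².
Expand and rearrange: v² + v = 0.
Solving gives v = 0 or v = -1.
Check each candidate in the original equation:
  v = 0: √(9) = 3, while v + 3 = 3 — valid.
  v = -1: √(4) = 2, while v + 3 = 2 — valid.

v = -1 or v = 0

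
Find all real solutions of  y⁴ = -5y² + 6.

y = -1 or y = 1

Let u = y². The equation becomes u² + 5u - 6 = 0.
Factor: (u + 6)(u - 1) = 0, so u = -6 or u = 1.
y² = -6 < 0 has no real solution.
y² = 1 gives y = ±1.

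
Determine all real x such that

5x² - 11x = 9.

x = -0.6349 or x = 2.8349

Rearrange to standard form: 5x² - 11x - 9 = 0.
Discriminant: (-11)² − 4·5·(-9) = 301.
Quadratic formula: x = (11 ± √301) / 10.
So x = 11/10 + √(301)/10 ≈ 2.8349 or x = 11/10 - √(301)/10 ≈ -0.6349.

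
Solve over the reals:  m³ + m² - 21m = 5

Rearrange: m³ + m² - 21m - 5 = 0.
Possible rational roots are divisors of -5. Testing m = -5 gives 0, so (m + 5) is a factor.
Divide: m³ + m² - 21m - 5 = (m + 5)(m² - 4m - 1).
Apply the quadratic formula to m² - 4m - 1 = 0: m = (4 ± √20)/2, i.e. m ≈ 4.2361 or m ≈ -0.2361.

m = -5 or m = -0.2361 or m = 4.2361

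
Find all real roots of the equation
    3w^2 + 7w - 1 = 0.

w = -2.4684 or w = 0.135

Discriminant: (7)^2 - 4*3*(-1) = 61.
Quadratic formula: w = (-7 +/- sqrt(61)) / 6.
So w = -7/6 + sqrt(61)/6 ~= 0.135 or w = -sqrt(61)/6 - 7/6 ~= -2.4684.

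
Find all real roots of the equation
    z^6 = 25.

Let u = z^3. The equation becomes u^2 - 25 = 0.
Factor: (u + 5)(u - 5) = 0, so u = -5 or u = 5.
z^3 = -5 gives z = -(5)^(1/3) ~= -1.71.
z^3 = 5 gives z = (5)^(1/3) ~= 1.71.

z = -1.71 or z = 1.71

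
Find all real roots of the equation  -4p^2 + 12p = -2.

Rearrange to standard form: -4p^2 + 12p + 2 = 0.
Discriminant: (12)^2 - 4*(-4)*2 = 176.
Quadratic formula: p = (-12 +/- sqrt(176)) / (-8).
So p = 3/2 - sqrt(11)/2 ~= -0.1583 or p = 3/2 + sqrt(11)/2 ~= 3.1583.

p = -0.1583 or p = 3.1583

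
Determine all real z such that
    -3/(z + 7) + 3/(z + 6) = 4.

z = -7.5 or z = -5.5

Multiply both sides by (z + 7)(z + 6):
-3(z + 6) + 3(z + 7) = 4(z + 7)(z + 6).
Expand and collect terms: 4z^2 + 52z + 165 = 0.
Factor or apply the quadratic formula: z = -5.5 or z = -7.5.
Neither value makes a denominator zero (z != -7, z != -6), so both are valid.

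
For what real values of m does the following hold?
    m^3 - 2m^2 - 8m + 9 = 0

m = -2.5414 or m = 1 or m = 3.5414

Possible rational roots are divisors of 9. Testing m = 1 gives 0, so (m - 1) is a factor.
Divide: m^3 - 2m^2 - 8m + 9 = (m - 1)(m^2 - m - 9).
Apply the quadratic formula to m^2 - m - 9 = 0: m = (1 +/- sqrt(37))/2, i.e. m ~= 3.5414 or m ~= -2.5414.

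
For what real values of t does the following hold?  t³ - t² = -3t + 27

t = 3

Rearrange: t³ - t² + 3t - 27 = 0.
Possible rational roots are divisors of -27. Testing t = 3 gives 0, so (t - 3) is a factor.
Divide: t³ - t² + 3t - 27 = (t - 3)(t² + 2t + 9).
The quadratic t² + 2t + 9 has discriminant -32 < 0, so no further real roots.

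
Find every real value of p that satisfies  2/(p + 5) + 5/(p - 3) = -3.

p = -5.822 or p = 1.4886

Multiply both sides by (p + 5)(p - 3):
2(p - 3) + 5(p + 5) = -3(p + 5)(p - 3).
Expand and collect terms: -3p^2 - 13p + 26 = 0.
By the quadratic formula, p = (13 +/- sqrt(481)) / -6, so p ~= -5.822 or p ~= 1.4886.
Neither value makes a denominator zero (p != -5, p != 3), so both are valid.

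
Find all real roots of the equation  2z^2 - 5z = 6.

Rearrange to standard form: 2z^2 - 5z - 6 = 0.
Discriminant: (-5)^2 - 4*2*(-6) = 73.
Quadratic formula: z = (5 +/- sqrt(73)) / 4.
So z = 5/4 + sqrt(73)/4 ~= 3.386 or z = 5/4 - sqrt(73)/4 ~= -0.886.

z = -0.886 or z = 3.386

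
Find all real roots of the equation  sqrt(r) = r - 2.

Square both sides: r = (r - 2)^2.
Expand and rearrange: r^2 - 5r + 4 = 0.
Solving gives r = 4 or r = 1.
Check each candidate in the original equation:
  r = 4: sqrt(4) = 2, while r - 2 = 2 — valid.
  r = 1: sqrt(1) = 1, while r - 2 = -1 — extraneous.

r = 4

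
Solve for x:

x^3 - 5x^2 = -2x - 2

x = -0.4495 or x = 1 or x = 4.4495

Rearrange: x^3 - 5x^2 + 2x + 2 = 0.
Possible rational roots are divisors of 2. Testing x = 1 gives 0, so (x - 1) is a factor.
Divide: x^3 - 5x^2 + 2x + 2 = (x - 1)(x^2 - 4x - 2).
Apply the quadratic formula to x^2 - 4x - 2 = 0: x = (4 +/- sqrt(24))/2, i.e. x ~= 4.4495 or x ~= -0.4495.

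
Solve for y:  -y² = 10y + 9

Bring every term to one side: -y² - 10y - 9 = 0.
Factor: -1(y + 9)(y + 1) = 0.
So y = -9 or y = -1.

y = -9 or y = -1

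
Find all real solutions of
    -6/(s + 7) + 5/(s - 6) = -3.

s = -4.628 or s = 3.9614

Multiply both sides by (s + 7)(s - 6):
-6(s - 6) + 5(s + 7) = -3(s + 7)(s - 6).
Expand and collect terms: -3s^2 - 2s + 55 = 0.
By the quadratic formula, s = (2 +/- sqrt(664)) / -6, so s ~= -4.628 or s ~= 3.9614.
Neither value makes a denominator zero (s != -7, s != 6), so both are valid.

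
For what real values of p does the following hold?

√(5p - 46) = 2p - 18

Square both sides: 5p - 46 = (2p - 18)².
Expand and rearrange: 4p² - 77p + 370 = 0.
Solving gives p = 10 or p = 9.25.
Check each candidate in the original equation:
  p = 10: √(4) = 2, while 2p - 18 = 2 — valid.
  p = 9.25: √(0.25) = 0.5, while 2p - 18 = 0.5 — valid.

p = 9.25 or p = 10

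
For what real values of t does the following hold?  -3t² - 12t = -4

t = -4.3094 or t = 0.3094

Rearrange to standard form: -3t² - 12t + 4 = 0.
Discriminant: (-12)² − 4·(-3)·4 = 192.
Quadratic formula: t = (12 ± √192) / (-6).
So t = -4·√(3)/3 - 2 ≈ -4.3094 or t = -2 + 4·√(3)/3 ≈ 0.3094.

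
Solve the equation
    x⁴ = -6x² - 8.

No real solutions.

Let u = x². The equation becomes u² + 6u + 8 = 0.
Factor: (u + 2)(u + 4) = 0, so u = -2 or u = -4.
x² = -2 < 0 has no real solution.
x² = -4 < 0 has no real solution.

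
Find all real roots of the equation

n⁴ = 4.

Let u = n². The equation becomes u² - 4 = 0.
Factor: (u + 2)(u - 2) = 0, so u = -2 or u = 2.
n² = -2 < 0 has no real solution.
n² = 2 gives n = ±√(2) ≈ ±1.4142.

n = -1.4142 or n = 1.4142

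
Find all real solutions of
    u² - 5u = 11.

Rearrange to standard form: u² - 5u - 11 = 0.
Discriminant: (-5)² − 4·1·(-11) = 69.
Quadratic formula: u = (5 ± √69) / 2.
So u = 5/2 + √(69)/2 ≈ 6.6533 or u = 5/2 - √(69)/2 ≈ -1.6533.

u = -1.6533 or u = 6.6533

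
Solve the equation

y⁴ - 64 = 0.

Let u = y². The equation becomes u² - 64 = 0.
Factor: (u + 8)(u - 8) = 0, so u = -8 or u = 8.
y² = -8 < 0 has no real solution.
y² = 8 gives y = ±2·√(2) ≈ ±2.8284.

y = -2.8284 or y = 2.8284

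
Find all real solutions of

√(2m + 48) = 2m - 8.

Square both sides: 2m + 48 = (2m - 8)².
Expand and rearrange: 4m² - 34m + 16 = 0.
Solving gives m = 8 or m = 0.5.
Check each candidate in the original equation:
  m = 8: √(64) = 8, while 2m - 8 = 8 — valid.
  m = 0.5: √(49) = 7, while 2m - 8 = -7 — extraneous.

m = 8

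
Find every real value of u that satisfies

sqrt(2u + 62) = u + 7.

Square both sides: 2u + 62 = (u + 7)^2.
Expand and rearrange: u^2 + 12u - 13 = 0.
Solving gives u = 1 or u = -13.
Check each candidate in the original equation:
  u = 1: sqrt(64) = 8, while u + 7 = 8 — valid.
  u = -13: sqrt(36) = 6, while u + 7 = -6 — extraneous.

u = 1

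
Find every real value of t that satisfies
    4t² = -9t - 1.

Rearrange to standard form: 4t² + 9t + 1 = 0.
Discriminant: (9)² − 4·4·1 = 65.
Quadratic formula: t = (-9 ± √65) / 8.
So t = -9/8 + √(65)/8 ≈ -0.1172 or t = -9/8 - √(65)/8 ≈ -2.1328.

t = -2.1328 or t = -0.1172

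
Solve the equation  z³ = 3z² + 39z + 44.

Rearrange: z³ - 3z² - 39z - 44 = 0.
Possible rational roots are divisors of -44. Testing z = -4 gives 0, so (z + 4) is a factor.
Divide: z³ - 3z² - 39z - 44 = (z + 4)(z² - 7z - 11).
Apply the quadratic formula to z² - 7z - 11 = 0: z = (7 ± √93)/2, i.e. z ≈ 8.3218 or z ≈ -1.3218.

z = -4 or z = -1.3218 or z = 8.3218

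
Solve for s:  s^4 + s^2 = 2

s = -1 or s = 1

Let u = s^2. The equation becomes u^2 + u - 2 = 0.
Factor: (u - 1)(u + 2) = 0, so u = 1 or u = -2.
s^2 = 1 gives s = +/-1.
s^2 = -2 < 0 has no real solution.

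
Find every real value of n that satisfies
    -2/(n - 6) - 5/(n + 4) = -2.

Multiply both sides by (n - 6)(n + 4):
-2(n + 4) - 5(n - 6) = -2(n - 6)(n + 4).
Expand and collect terms: -2n² + 11n + 26 = 0.
By the quadratic formula, n = (-11 ± √329) / -4, so n ≈ -1.7846 or n ≈ 7.2846.
Neither value makes a denominator zero (n ≠ 6, n ≠ -4), so both are valid.

n = -1.7846 or n = 7.2846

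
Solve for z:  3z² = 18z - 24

z = 2 or z = 4

Bring every term to one side: 3z² - 18z + 24 = 0.
Factor: 3(z - 2)(z - 4) = 0.
So z = 2 or z = 4.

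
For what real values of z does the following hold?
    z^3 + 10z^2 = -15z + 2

z = -8.1231 or z = -2 or z = 0.1231

Rearrange: z^3 + 10z^2 + 15z - 2 = 0.
Possible rational roots are divisors of -2. Testing z = -2 gives 0, so (z + 2) is a factor.
Divide: z^3 + 10z^2 + 15z - 2 = (z + 2)(z^2 + 8z - 1).
Apply the quadratic formula to z^2 + 8z - 1 = 0: z = (-8 +/- sqrt(68))/2, i.e. z ~= 0.1231 or z ~= -8.1231.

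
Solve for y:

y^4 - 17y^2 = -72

Let u = y^2. The equation becomes u^2 - 17u + 72 = 0.
Factor: (u - 8)(u - 9) = 0, so u = 8 or u = 9.
y^2 = 8 gives y = +/-2*sqrt(2) ~= +/-2.8284.
y^2 = 9 gives y = +/-3.

y = -3 or y = -2.8284 or y = 2.8284 or y = 3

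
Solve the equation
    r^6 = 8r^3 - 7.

Let u = r^3. The equation becomes u^2 - 8u + 7 = 0.
Factor: (u - 1)(u - 7) = 0, so u = 1 or u = 7.
r^3 = 1 gives r = 1.
r^3 = 7 gives r = (7)^(1/3) ~= 1.9129.

r = 1 or r = 1.9129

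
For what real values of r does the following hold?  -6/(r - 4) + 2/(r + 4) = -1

Multiply both sides by (r - 4)(r + 4):
-6(r + 4) + 2(r - 4) = -(r - 4)(r + 4).
Expand and collect terms: -r^2 + 4r + 48 = 0.
By the quadratic formula, r = (-4 +/- sqrt(208)) / -2, so r ~= -5.2111 or r ~= 9.2111.
Neither value makes a denominator zero (r != 4, r != -4), so both are valid.

r = -5.2111 or r = 9.2111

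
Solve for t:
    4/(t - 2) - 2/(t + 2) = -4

Multiply both sides by (t - 2)(t + 2):
4(t + 2) - 2(t - 2) = -4(t - 2)(t + 2).
Expand and collect terms: -4t² - 2t + 4 = 0.
By the quadratic formula, t = (2 ± √68) / -8, so t ≈ -1.2808 or t ≈ 0.7808.
Neither value makes a denominator zero (t ≠ 2, t ≠ -2), so both are valid.

t = -1.2808 or t = 0.7808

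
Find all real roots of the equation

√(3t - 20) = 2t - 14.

t = 8

Square both sides: 3t - 20 = (2t - 14)².
Expand and rearrange: 4t² - 59t + 216 = 0.
Solving gives t = 8 or t = 6.75.
Check each candidate in the original equation:
  t = 8: √(4) = 2, while 2t - 14 = 2 — valid.
  t = 6.75: √(0.25) = 0.5, while 2t - 14 = -0.5 — extraneous.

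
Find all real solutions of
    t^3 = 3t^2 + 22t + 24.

t = -2 or t = -1.772 or t = 6.772

Rearrange: t^3 - 3t^2 - 22t - 24 = 0.
Possible rational roots are divisors of -24. Testing t = -2 gives 0, so (t + 2) is a factor.
Divide: t^3 - 3t^2 - 22t - 24 = (t + 2)(t^2 - 5t - 12).
Apply the quadratic formula to t^2 - 5t - 12 = 0: t = (5 +/- sqrt(73))/2, i.e. t ~= 6.772 or t ~= -1.772.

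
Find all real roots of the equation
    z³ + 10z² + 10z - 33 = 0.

z = -8.3218 or z = -3 or z = 1.3218

Possible rational roots are divisors of -33. Testing z = -3 gives 0, so (z + 3) is a factor.
Divide: z³ + 10z² + 10z - 33 = (z + 3)(z² + 7z - 11).
Apply the quadratic formula to z² + 7z - 11 = 0: z = (-7 ± √93)/2, i.e. z ≈ 1.3218 or z ≈ -8.3218.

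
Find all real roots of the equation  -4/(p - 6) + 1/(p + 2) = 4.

Multiply both sides by (p - 6)(p + 2):
-4(p + 2) + (p - 6) = 4(p - 6)(p + 2).
Expand and collect terms: 4p^2 - 13p - 34 = 0.
By the quadratic formula, p = (13 +/- sqrt(713)) / 8, so p ~= 4.9628 or p ~= -1.7128.
Neither value makes a denominator zero (p != 6, p != -2), so both are valid.

p = -1.7128 or p = 4.9628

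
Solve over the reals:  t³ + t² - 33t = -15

t = -6.4641 or t = 0.4641 or t = 5

Rearrange: t³ + t² - 33t + 15 = 0.
Possible rational roots are divisors of 15. Testing t = 5 gives 0, so (t - 5) is a factor.
Divide: t³ + t² - 33t + 15 = (t - 5)(t² + 6t - 3).
Apply the quadratic formula to t² + 6t - 3 = 0: t = (-6 ± √48)/2, i.e. t ≈ 0.4641 or t ≈ -6.4641.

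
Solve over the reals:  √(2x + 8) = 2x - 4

Square both sides: 2x + 8 = (2x - 4)².
Expand and rearrange: 4x² - 18x + 8 = 0.
Solving gives x = 4 or x = 0.5.
Check each candidate in the original equation:
  x = 4: √(16) = 4, while 2x - 4 = 4 — valid.
  x = 0.5: √(9) = 3, while 2x - 4 = -3 — extraneous.

x = 4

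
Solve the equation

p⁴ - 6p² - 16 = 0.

p = -2.8284 or p = 2.8284

Let u = p². The equation becomes u² - 6u - 16 = 0.
Factor: (u - 8)(u + 2) = 0, so u = 8 or u = -2.
p² = 8 gives p = ±2·√(2) ≈ ±2.8284.
p² = -2 < 0 has no real solution.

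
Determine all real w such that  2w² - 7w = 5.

Rearrange to standard form: 2w² - 7w - 5 = 0.
Discriminant: (-7)² − 4·2·(-5) = 89.
Quadratic formula: w = (7 ± √89) / 4.
So w = 7/4 + √(89)/4 ≈ 4.1085 or w = 7/4 - √(89)/4 ≈ -0.6085.

w = -0.6085 or w = 4.1085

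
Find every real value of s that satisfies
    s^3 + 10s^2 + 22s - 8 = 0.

Possible rational roots are divisors of -8. Testing s = -4 gives 0, so (s + 4) is a factor.
Divide: s^3 + 10s^2 + 22s - 8 = (s + 4)(s^2 + 6s - 2).
Apply the quadratic formula to s^2 + 6s - 2 = 0: s = (-6 +/- sqrt(44))/2, i.e. s ~= 0.3166 or s ~= -6.3166.

s = -6.3166 or s = -4 or s = 0.3166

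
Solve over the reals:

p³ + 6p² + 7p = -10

p = -5

Rearrange: p³ + 6p² + 7p + 10 = 0.
Possible rational roots are divisors of 10. Testing p = -5 gives 0, so (p + 5) is a factor.
Divide: p³ + 6p² + 7p + 10 = (p + 5)(p² + p + 2).
The quadratic p² + p + 2 has discriminant -7 < 0, so no further real roots.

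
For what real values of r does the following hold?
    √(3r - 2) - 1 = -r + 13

Isolate the radical: √(3r - 2) = -r + 14.
Square both sides: 3r - 2 = (-r + 14)².
Expand and rearrange: r² - 31r + 198 = 0.
Solving gives r = 22 or r = 9.
Check each candidate in the original equation:
  r = 22: √(64) = 8, while -r + 14 = -8 — extraneous.
  r = 9: √(25) = 5, while -r + 14 = 5 — valid.

r = 9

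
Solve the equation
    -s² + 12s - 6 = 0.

s = 0.5228 or s = 11.4772

Discriminant: (12)² − 4·(-1)·(-6) = 120.
Quadratic formula: s = (-12 ± √120) / (-2).
So s = 6 - √(30) ≈ 0.5228 or s = √(30) + 6 ≈ 11.4772.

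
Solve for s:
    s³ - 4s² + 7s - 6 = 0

Possible rational roots are divisors of -6. Testing s = 2 gives 0, so (s - 2) is a factor.
Divide: s³ - 4s² + 7s - 6 = (s - 2)(s² - 2s + 3).
The quadratic s² - 2s + 3 has discriminant -8 < 0, so no further real roots.

s = 2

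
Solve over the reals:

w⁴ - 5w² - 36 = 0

w = -3 or w = 3

Let u = w². The equation becomes u² - 5u - 36 = 0.
Factor: (u + 4)(u - 9) = 0, so u = -4 or u = 9.
w² = -4 < 0 has no real solution.
w² = 9 gives w = ±3.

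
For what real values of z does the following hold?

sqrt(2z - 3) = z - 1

Square both sides: 2z - 3 = (z - 1)^2.
Expand and rearrange: z^2 - 4z + 4 = 0.
This gives the repeated root z = 2.
Check in the original equation:
  z = 2: sqrt(1) = 1, while z - 1 = 1 — valid.

z = 2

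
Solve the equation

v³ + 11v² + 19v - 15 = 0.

v = -8.5826 or v = -3 or v = 0.5826

Possible rational roots are divisors of -15. Testing v = -3 gives 0, so (v + 3) is a factor.
Divide: v³ + 11v² + 19v - 15 = (v + 3)(v² + 8v - 5).
Apply the quadratic formula to v² + 8v - 5 = 0: v = (-8 ± √84)/2, i.e. v ≈ 0.5826 or v ≈ -8.5826.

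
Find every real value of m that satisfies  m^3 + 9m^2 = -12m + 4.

m = -7.2749 or m = -2 or m = 0.2749

Rearrange: m^3 + 9m^2 + 12m - 4 = 0.
Possible rational roots are divisors of -4. Testing m = -2 gives 0, so (m + 2) is a factor.
Divide: m^3 + 9m^2 + 12m - 4 = (m + 2)(m^2 + 7m - 2).
Apply the quadratic formula to m^2 + 7m - 2 = 0: m = (-7 +/- sqrt(57))/2, i.e. m ~= 0.2749 or m ~= -7.2749.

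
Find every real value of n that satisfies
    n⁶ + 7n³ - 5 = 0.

Let u = n³. The equation becomes u² + 7u - 5 = 0.
By the quadratic formula, u = -7/2 + √(69)/2 or u = -√(69)/2 - 7/2.
n³ = -7/2 + √(69)/2 gives n = ∛(-7/2 + √(69)/2) ≈ 0.8677.
n³ = -√(69)/2 - 7/2 gives n = -∛(7/2 + √(69)/2) ≈ -1.9707.

n = -1.9707 or n = 0.8677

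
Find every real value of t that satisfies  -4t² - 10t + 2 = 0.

t = -2.6861 or t = 0.1861

Discriminant: (-10)² − 4·(-4)·2 = 132.
Quadratic formula: t = (10 ± √132) / (-8).
So t = -√(33)/4 - 5/4 ≈ -2.6861 or t = -5/4 + √(33)/4 ≈ 0.1861.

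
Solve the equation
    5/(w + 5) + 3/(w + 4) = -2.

w = -8.6794 or w = -4.3206

Multiply both sides by (w + 5)(w + 4):
5(w + 4) + 3(w + 5) = -2(w + 5)(w + 4).
Expand and collect terms: -2w² - 26w - 75 = 0.
By the quadratic formula, w = (26 ± √76) / -4, so w ≈ -8.6794 or w ≈ -4.3206.
Neither value makes a denominator zero (w ≠ -5, w ≠ -4), so both are valid.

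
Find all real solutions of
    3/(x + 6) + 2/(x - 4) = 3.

x = -5.0685 or x = 4.7351

Multiply both sides by (x + 6)(x - 4):
3(x - 4) + 2(x + 6) = 3(x + 6)(x - 4).
Expand and collect terms: 3x² + x - 72 = 0.
By the quadratic formula, x = (-1 ± √865) / 6, so x ≈ 4.7351 or x ≈ -5.0685.
Neither value makes a denominator zero (x ≠ -6, x ≠ 4), so both are valid.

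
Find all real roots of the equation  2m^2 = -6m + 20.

Bring every term to one side: 2m^2 + 6m - 20 = 0.
Factor: 2(m - 2)(m + 5) = 0.
So m = 2 or m = -5.

m = -5 or m = 2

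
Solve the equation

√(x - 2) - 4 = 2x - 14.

x = 6

Isolate the radical: √(x - 2) = 2x - 10.
Square both sides: x - 2 = (2x - 10)².
Expand and rearrange: 4x² - 41x + 102 = 0.
Solving gives x = 6 or x = 4.25.
Check each candidate in the original equation:
  x = 6: √(4) = 2, while 2x - 10 = 2 — valid.
  x = 4.25: √(2.25) = 1.5, while 2x - 10 = -1.5 — extraneous.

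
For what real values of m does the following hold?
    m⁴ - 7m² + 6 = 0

m = -2.4495 or m = -1 or m = 1 or m = 2.4495

Let u = m². The equation becomes u² - 7u + 6 = 0.
Factor: (u - 1)(u - 6) = 0, so u = 1 or u = 6.
m² = 1 gives m = ±1.
m² = 6 gives m = ±√(6) ≈ ±2.4495.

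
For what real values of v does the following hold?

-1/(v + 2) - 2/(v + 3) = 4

v = -3.5931 or v = -2.1569

Multiply both sides by (v + 2)(v + 3):
-(v + 3) - 2(v + 2) = 4(v + 2)(v + 3).
Expand and collect terms: 4v^2 + 23v + 31 = 0.
By the quadratic formula, v = (-23 +/- sqrt(33)) / 8, so v ~= -2.1569 or v ~= -3.5931.
Neither value makes a denominator zero (v != -2, v != -3), so both are valid.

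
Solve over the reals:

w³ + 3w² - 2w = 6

Rearrange: w³ + 3w² - 2w - 6 = 0.
Possible rational roots are divisors of -6. Testing w = -3 gives 0, so (w + 3) is a factor.
Divide: w³ + 3w² - 2w - 6 = (w + 3)(w² - 2).
Apply the quadratic formula to w² - 2 = 0: w = (0 ± √8)/2, i.e. w ≈ 1.4142 or w ≈ -1.4142.

w = -3 or w = -1.4142 or w = 1.4142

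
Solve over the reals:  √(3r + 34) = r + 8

r = -3

Square both sides: 3r + 34 = (r + 8)².
Expand and rearrange: r² + 13r + 30 = 0.
Solving gives r = -3 or r = -10.
Check each candidate in the original equation:
  r = -3: √(25) = 5, while r + 8 = 5 — valid.
  r = -10: √(4) = 2, while r + 8 = -2 — extraneous.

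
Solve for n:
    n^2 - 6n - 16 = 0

n = -2 or n = 8

Factor: (n - 8)(n + 2) = 0.
So n = 8 or n = -2.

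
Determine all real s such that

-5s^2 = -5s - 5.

Rearrange to standard form: -5s^2 + 5s + 5 = 0.
Discriminant: (5)^2 - 4*(-5)*5 = 125.
Quadratic formula: s = (-5 +/- sqrt(125)) / (-10).
So s = 1/2 - sqrt(5)/2 ~= -0.618 or s = 1/2 + sqrt(5)/2 ~= 1.618.

s = -0.618 or s = 1.618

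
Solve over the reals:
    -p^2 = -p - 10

Rearrange to standard form: -p^2 + p + 10 = 0.
Discriminant: (1)^2 - 4*(-1)*10 = 41.
Quadratic formula: p = (-1 +/- sqrt(41)) / (-2).
So p = 1/2 - sqrt(41)/2 ~= -2.7016 or p = 1/2 + sqrt(41)/2 ~= 3.7016.

p = -2.7016 or p = 3.7016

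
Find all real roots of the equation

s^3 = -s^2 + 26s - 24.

s = -6 or s = 1 or s = 4

Rearrange: s^3 + s^2 - 26s + 24 = 0.
Possible rational roots are divisors of 24. Testing s = 4 gives 0, so (s - 4) is a factor.
Divide: s^3 + s^2 - 26s + 24 = (s - 4)(s^2 + 5s - 6).
Factor the quadratic: s = 1 or s = -6.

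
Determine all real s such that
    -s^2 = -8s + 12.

Bring every term to one side: -s^2 + 8s - 12 = 0.
Factor: -1(s - 2)(s - 6) = 0.
So s = 2 or s = 6.

s = 2 or s = 6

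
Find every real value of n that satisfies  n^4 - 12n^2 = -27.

n = -3 or n = -1.7321 or n = 1.7321 or n = 3

Let u = n^2. The equation becomes u^2 - 12u + 27 = 0.
Factor: (u - 3)(u - 9) = 0, so u = 3 or u = 9.
n^2 = 3 gives n = +/-sqrt(3) ~= +/-1.7321.
n^2 = 9 gives n = +/-3.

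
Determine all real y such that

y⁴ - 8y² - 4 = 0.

y = -2.9107 or y = 2.9107

Let u = y². The equation becomes u² - 8u - 4 = 0.
By the quadratic formula, u = 4 + 2·√(5) or u = 4 - 2·√(5).
y² = 4 + 2·√(5) gives y = ±√(4 + 2·√(5)) ≈ ±2.9107.
y² = 4 - 2·√(5) < 0 has no real solution.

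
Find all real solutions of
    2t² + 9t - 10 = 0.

Discriminant: (9)² − 4·2·(-10) = 161.
Quadratic formula: t = (-9 ± √161) / 4.
So t = -9/4 + √(161)/4 ≈ 0.9221 or t = -√(161)/4 - 9/4 ≈ -5.4221.

t = -5.4221 or t = 0.9221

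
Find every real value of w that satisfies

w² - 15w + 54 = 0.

w = 6 or w = 9

Factor: (w - 6)(w - 9) = 0.
So w = 6 or w = 9.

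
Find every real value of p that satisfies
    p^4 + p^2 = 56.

p = -2.6458 or p = 2.6458

Let u = p^2. The equation becomes u^2 + u - 56 = 0.
Factor: (u - 7)(u + 8) = 0, so u = 7 or u = -8.
p^2 = 7 gives p = +/-sqrt(7) ~= +/-2.6458.
p^2 = -8 < 0 has no real solution.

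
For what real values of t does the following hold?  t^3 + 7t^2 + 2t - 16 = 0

t = -6.2749 or t = -2 or t = 1.2749

Possible rational roots are divisors of -16. Testing t = -2 gives 0, so (t + 2) is a factor.
Divide: t^3 + 7t^2 + 2t - 16 = (t + 2)(t^2 + 5t - 8).
Apply the quadratic formula to t^2 + 5t - 8 = 0: t = (-5 +/- sqrt(57))/2, i.e. t ~= 1.2749 or t ~= -6.2749.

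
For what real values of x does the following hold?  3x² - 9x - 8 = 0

x = -0.7174 or x = 3.7174

Discriminant: (-9)² − 4·3·(-8) = 177.
Quadratic formula: x = (9 ± √177) / 6.
So x = 3/2 + √(177)/6 ≈ 3.7174 or x = 3/2 - √(177)/6 ≈ -0.7174.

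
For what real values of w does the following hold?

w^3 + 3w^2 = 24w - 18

w = -6.873 or w = 0.873 or w = 3

Rearrange: w^3 + 3w^2 - 24w + 18 = 0.
Possible rational roots are divisors of 18. Testing w = 3 gives 0, so (w - 3) is a factor.
Divide: w^3 + 3w^2 - 24w + 18 = (w - 3)(w^2 + 6w - 6).
Apply the quadratic formula to w^2 + 6w - 6 = 0: w = (-6 +/- sqrt(60))/2, i.e. w ~= 0.873 or w ~= -6.873.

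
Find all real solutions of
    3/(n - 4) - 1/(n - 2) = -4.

Multiply both sides by (n - 4)(n - 2):
3(n - 2) - (n - 4) = -4(n - 4)(n - 2).
Expand and collect terms: -4n^2 + 22n - 30 = 0.
Factor or apply the quadratic formula: n = 2.5 or n = 3.
Neither value makes a denominator zero (n != 4, n != 2), so both are valid.

n = 2.5 or n = 3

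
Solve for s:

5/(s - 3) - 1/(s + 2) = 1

s = -2.5249 or s = 7.5249

Multiply both sides by (s - 3)(s + 2):
5(s + 2) - (s - 3) = (s - 3)(s + 2).
Expand and collect terms: s² - 5s - 19 = 0.
By the quadratic formula, s = (5 ± √101) / 2, so s ≈ 7.5249 or s ≈ -2.5249.
Neither value makes a denominator zero (s ≠ 3, s ≠ -2), so both are valid.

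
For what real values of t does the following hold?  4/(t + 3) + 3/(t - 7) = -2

t = -5.2783 or t = 5.7783

Multiply both sides by (t + 3)(t - 7):
4(t - 7) + 3(t + 3) = -2(t + 3)(t - 7).
Expand and collect terms: -2t^2 + t + 61 = 0.
By the quadratic formula, t = (-1 +/- sqrt(489)) / -4, so t ~= -5.2783 or t ~= 5.7783.
Neither value makes a denominator zero (t != -3, t != 7), so both are valid.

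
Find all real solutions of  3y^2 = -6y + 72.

Bring every term to one side: 3y^2 + 6y - 72 = 0.
Factor: 3(y - 4)(y + 6) = 0.
So y = 4 or y = -6.

y = -6 or y = 4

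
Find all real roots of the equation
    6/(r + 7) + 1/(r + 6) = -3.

r = -9.2301 or r = -6.1032

Multiply both sides by (r + 7)(r + 6):
6(r + 6) + (r + 7) = -3(r + 7)(r + 6).
Expand and collect terms: -3r² - 46r - 169 = 0.
By the quadratic formula, r = (46 ± √88) / -6, so r ≈ -9.2301 or r ≈ -6.1032.
Neither value makes a denominator zero (r ≠ -7, r ≠ -6), so both are valid.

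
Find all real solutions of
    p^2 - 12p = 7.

Rearrange to standard form: p^2 - 12p - 7 = 0.
Discriminant: (-12)^2 - 4*1*(-7) = 172.
Quadratic formula: p = (12 +/- sqrt(172)) / 2.
So p = 6 + sqrt(43) ~= 12.5574 or p = 6 - sqrt(43) ~= -0.5574.

p = -0.5574 or p = 12.5574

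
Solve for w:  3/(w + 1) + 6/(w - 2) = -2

Multiply both sides by (w + 1)(w - 2):
3(w - 2) + 6(w + 1) = -2(w + 1)(w - 2).
Expand and collect terms: -2w² - 7w + 4 = 0.
Factor or apply the quadratic formula: w = -4 or w = 0.5.
Neither value makes a denominator zero (w ≠ -1, w ≠ 2), so both are valid.

w = -4 or w = 0.5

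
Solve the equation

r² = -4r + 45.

r = -9 or r = 5

Bring every term to one side: r² + 4r - 45 = 0.
Factor: (r + 9)(r - 5) = 0.
So r = -9 or r = 5.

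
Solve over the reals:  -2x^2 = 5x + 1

Rearrange to standard form: -2x^2 - 5x - 1 = 0.
Discriminant: (-5)^2 - 4*(-2)*(-1) = 17.
Quadratic formula: x = (5 +/- sqrt(17)) / (-4).
So x = -5/4 - sqrt(17)/4 ~= -2.2808 or x = -5/4 + sqrt(17)/4 ~= -0.2192.

x = -2.2808 or x = -0.2192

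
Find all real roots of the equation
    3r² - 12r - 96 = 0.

Factor: 3(r + 4)(r - 8) = 0.
So r = -4 or r = 8.

r = -4 or r = 8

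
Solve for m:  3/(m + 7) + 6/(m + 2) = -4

Multiply both sides by (m + 7)(m + 2):
3(m + 2) + 6(m + 7) = -4(m + 7)(m + 2).
Expand and collect terms: -4m² - 45m - 104 = 0.
Factor or apply the quadratic formula: m = -8 or m = -3.25.
Neither value makes a denominator zero (m ≠ -7, m ≠ -2), so both are valid.

m = -8 or m = -3.25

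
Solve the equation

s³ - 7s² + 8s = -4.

s = -0.3723 or s = 2 or s = 5.3723

Rearrange: s³ - 7s² + 8s + 4 = 0.
Possible rational roots are divisors of 4. Testing s = 2 gives 0, so (s - 2) is a factor.
Divide: s³ - 7s² + 8s + 4 = (s - 2)(s² - 5s - 2).
Apply the quadratic formula to s² - 5s - 2 = 0: s = (5 ± √33)/2, i.e. s ≈ 5.3723 or s ≈ -0.3723.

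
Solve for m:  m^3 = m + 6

m = 2

Rearrange: m^3 - m - 6 = 0.
Possible rational roots are divisors of -6. Testing m = 2 gives 0, so (m - 2) is a factor.
Divide: m^3 - m - 6 = (m - 2)(m^2 + 2m + 3).
The quadratic m^2 + 2m + 3 has discriminant -8 < 0, so no further real roots.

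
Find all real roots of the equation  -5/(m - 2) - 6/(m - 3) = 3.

Multiply both sides by (m - 2)(m - 3):
-5(m - 3) - 6(m - 2) = 3(m - 2)(m - 3).
Expand and collect terms: 3m^2 - 4m - 9 = 0.
By the quadratic formula, m = (4 +/- sqrt(124)) / 6, so m ~= 2.5226 or m ~= -1.1893.
Neither value makes a denominator zero (m != 2, m != 3), so both are valid.

m = -1.1893 or m = 2.5226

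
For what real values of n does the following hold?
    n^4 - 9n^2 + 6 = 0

n = -2.8766 or n = -0.8515 or n = 0.8515 or n = 2.8766

Let u = n^2. The equation becomes u^2 - 9u + 6 = 0.
By the quadratic formula, u = sqrt(57)/2 + 9/2 or u = 9/2 - sqrt(57)/2.
n^2 = sqrt(57)/2 + 9/2 gives n = +/-sqrt(sqrt(57)/2 + 9/2) ~= +/-2.8766.
n^2 = 9/2 - sqrt(57)/2 gives n = +/-sqrt(9/2 - sqrt(57)/2) ~= +/-0.8515.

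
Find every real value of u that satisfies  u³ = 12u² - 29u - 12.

Rearrange: u³ - 12u² + 29u + 12 = 0.
Possible rational roots are divisors of 12. Testing u = 4 gives 0, so (u - 4) is a factor.
Divide: u³ - 12u² + 29u + 12 = (u - 4)(u² - 8u - 3).
Apply the quadratic formula to u² - 8u - 3 = 0: u = (8 ± √76)/2, i.e. u ≈ 8.3589 or u ≈ -0.3589.

u = -0.3589 or u = 4 or u = 8.3589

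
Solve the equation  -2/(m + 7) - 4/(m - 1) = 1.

Multiply both sides by (m + 7)(m - 1):
-2(m - 1) - 4(m + 7) = (m + 7)(m - 1).
Expand and collect terms: m^2 + 12m + 19 = 0.
By the quadratic formula, m = (-12 +/- sqrt(68)) / 2, so m ~= -1.8769 or m ~= -10.1231.
Neither value makes a denominator zero (m != -7, m != 1), so both are valid.

m = -10.1231 or m = -1.8769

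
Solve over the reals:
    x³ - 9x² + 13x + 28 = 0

Possible rational roots are divisors of 28. Testing x = 4 gives 0, so (x - 4) is a factor.
Divide: x³ - 9x² + 13x + 28 = (x - 4)(x² - 5x - 7).
Apply the quadratic formula to x² - 5x - 7 = 0: x = (5 ± √53)/2, i.e. x ≈ 6.1401 or x ≈ -1.1401.

x = -1.1401 or x = 4 or x = 6.1401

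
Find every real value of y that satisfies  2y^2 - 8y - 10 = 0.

Factor: 2(y + 1)(y - 5) = 0.
So y = -1 or y = 5.

y = -1 or y = 5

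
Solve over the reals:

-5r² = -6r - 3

Rearrange to standard form: -5r² + 6r + 3 = 0.
Discriminant: (6)² − 4·(-5)·3 = 96.
Quadratic formula: r = (-6 ± √96) / (-10).
So r = 3/5 - 2·√(6)/5 ≈ -0.3798 or r = 3/5 + 2·√(6)/5 ≈ 1.5798.

r = -0.3798 or r = 1.5798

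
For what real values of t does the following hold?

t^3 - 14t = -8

t = -4 or t = 0.5858 or t = 3.4142

Rearrange: t^3 - 14t + 8 = 0.
Possible rational roots are divisors of 8. Testing t = -4 gives 0, so (t + 4) is a factor.
Divide: t^3 - 14t + 8 = (t + 4)(t^2 - 4t + 2).
Apply the quadratic formula to t^2 - 4t + 2 = 0: t = (4 +/- sqrt(8))/2, i.e. t ~= 3.4142 or t ~= 0.5858.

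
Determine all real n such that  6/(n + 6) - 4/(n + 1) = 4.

Multiply both sides by (n + 6)(n + 1):
6(n + 1) - 4(n + 6) = 4(n + 6)(n + 1).
Expand and collect terms: 4n² + 26n + 42 = 0.
Factor or apply the quadratic formula: n = -3 or n = -3.5.
Neither value makes a denominator zero (n ≠ -6, n ≠ -1), so both are valid.

n = -3.5 or n = -3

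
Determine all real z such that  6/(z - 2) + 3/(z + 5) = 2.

z = -4 or z = 5.5

Multiply both sides by (z - 2)(z + 5):
6(z + 5) + 3(z - 2) = 2(z - 2)(z + 5).
Expand and collect terms: 2z^2 - 3z - 44 = 0.
Factor or apply the quadratic formula: z = 5.5 or z = -4.
Neither value makes a denominator zero (z != 2, z != -5), so both are valid.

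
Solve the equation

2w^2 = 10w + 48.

Bring every term to one side: 2w^2 - 10w - 48 = 0.
Factor: 2(w - 8)(w + 3) = 0.
So w = 8 or w = -3.

w = -3 or w = 8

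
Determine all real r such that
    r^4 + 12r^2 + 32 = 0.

No real solutions.

Let u = r^2. The equation becomes u^2 + 12u + 32 = 0.
Factor: (u + 8)(u + 4) = 0, so u = -8 or u = -4.
r^2 = -8 < 0 has no real solution.
r^2 = -4 < 0 has no real solution.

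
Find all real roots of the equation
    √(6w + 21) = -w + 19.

w = 10

Square both sides: 6w + 21 = (-w + 19)².
Expand and rearrange: w² - 44w + 340 = 0.
Solving gives w = 34 or w = 10.
Check each candidate in the original equation:
  w = 34: √(225) = 15, while -w + 19 = -15 — extraneous.
  w = 10: √(81) = 9, while -w + 19 = 9 — valid.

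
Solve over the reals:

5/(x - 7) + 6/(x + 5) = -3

Multiply both sides by (x - 7)(x + 5):
5(x + 5) + 6(x - 7) = -3(x - 7)(x + 5).
Expand and collect terms: -3x^2 - 5x + 122 = 0.
By the quadratic formula, x = (5 +/- sqrt(1489)) / -6, so x ~= -7.2646 or x ~= 5.5979.
Neither value makes a denominator zero (x != 7, x != -5), so both are valid.

x = -7.2646 or x = 5.5979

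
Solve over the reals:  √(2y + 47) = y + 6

Square both sides: 2y + 47 = (y + 6)².
Expand and rearrange: y² + 10y - 11 = 0.
Solving gives y = 1 or y = -11.
Check each candidate in the original equation:
  y = 1: √(49) = 7, while y + 6 = 7 — valid.
  y = -11: √(25) = 5, while y + 6 = -5 — extraneous.

y = 1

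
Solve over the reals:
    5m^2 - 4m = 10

Rearrange to standard form: 5m^2 - 4m - 10 = 0.
Discriminant: (-4)^2 - 4*5*(-10) = 216.
Quadratic formula: m = (4 +/- sqrt(216)) / 10.
So m = 2/5 + 3*sqrt(6)/5 ~= 1.8697 or m = 2/5 - 3*sqrt(6)/5 ~= -1.0697.

m = -1.0697 or m = 1.8697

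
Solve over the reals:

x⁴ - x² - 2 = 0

x = -1.4142 or x = 1.4142

Let u = x². The equation becomes u² - u - 2 = 0.
Factor: (u - 2)(u + 1) = 0, so u = 2 or u = -1.
x² = 2 gives x = ±√(2) ≈ ±1.4142.
x² = -1 < 0 has no real solution.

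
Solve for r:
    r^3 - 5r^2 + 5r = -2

r = -0.3028 or r = 2 or r = 3.3028

Rearrange: r^3 - 5r^2 + 5r + 2 = 0.
Possible rational roots are divisors of 2. Testing r = 2 gives 0, so (r - 2) is a factor.
Divide: r^3 - 5r^2 + 5r + 2 = (r - 2)(r^2 - 3r - 1).
Apply the quadratic formula to r^2 - 3r - 1 = 0: r = (3 +/- sqrt(13))/2, i.e. r ~= 3.3028 or r ~= -0.3028.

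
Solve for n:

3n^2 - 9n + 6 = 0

n = 1 or n = 2

Factor: 3(n - 2)(n - 1) = 0.
So n = 2 or n = 1.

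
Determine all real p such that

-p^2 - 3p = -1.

Rearrange to standard form: -p^2 - 3p + 1 = 0.
Discriminant: (-3)^2 - 4*(-1)*1 = 13.
Quadratic formula: p = (3 +/- sqrt(13)) / (-2).
So p = -sqrt(13)/2 - 3/2 ~= -3.3028 or p = -3/2 + sqrt(13)/2 ~= 0.3028.

p = -3.3028 or p = 0.3028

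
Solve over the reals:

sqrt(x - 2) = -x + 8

Square both sides: x - 2 = (-x + 8)^2.
Expand and rearrange: x^2 - 17x + 66 = 0.
Solving gives x = 11 or x = 6.
Check each candidate in the original equation:
  x = 11: sqrt(9) = 3, while -x + 8 = -3 — extraneous.
  x = 6: sqrt(4) = 2, while -x + 8 = 2 — valid.

x = 6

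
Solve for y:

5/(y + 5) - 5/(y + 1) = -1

Multiply both sides by (y + 5)(y + 1):
5(y + 1) - 5(y + 5) = -(y + 5)(y + 1).
Expand and collect terms: -y^2 - 6y + 15 = 0.
By the quadratic formula, y = (6 +/- sqrt(96)) / -2, so y ~= -7.899 or y ~= 1.899.
Neither value makes a denominator zero (y != -5, y != -1), so both are valid.

y = -7.899 or y = 1.899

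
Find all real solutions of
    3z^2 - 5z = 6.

z = -0.8081 or z = 2.4748

Rearrange to standard form: 3z^2 - 5z - 6 = 0.
Discriminant: (-5)^2 - 4*3*(-6) = 97.
Quadratic formula: z = (5 +/- sqrt(97)) / 6.
So z = 5/6 + sqrt(97)/6 ~= 2.4748 or z = 5/6 - sqrt(97)/6 ~= -0.8081.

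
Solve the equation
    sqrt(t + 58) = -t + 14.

Square both sides: t + 58 = (-t + 14)^2.
Expand and rearrange: t^2 - 29t + 138 = 0.
Solving gives t = 23 or t = 6.
Check each candidate in the original equation:
  t = 23: sqrt(81) = 9, while -t + 14 = -9 — extraneous.
  t = 6: sqrt(64) = 8, while -t + 14 = 8 — valid.

t = 6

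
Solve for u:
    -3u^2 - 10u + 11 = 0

Discriminant: (-10)^2 - 4*(-3)*11 = 232.
Quadratic formula: u = (10 +/- sqrt(232)) / (-6).
So u = -sqrt(58)/3 - 5/3 ~= -4.2053 or u = -5/3 + sqrt(58)/3 ~= 0.8719.

u = -4.2053 or u = 0.8719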